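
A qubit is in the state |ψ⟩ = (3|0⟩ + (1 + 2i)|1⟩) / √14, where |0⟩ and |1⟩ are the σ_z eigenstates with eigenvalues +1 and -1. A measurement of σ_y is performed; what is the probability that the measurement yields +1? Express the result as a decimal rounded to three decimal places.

0.929

|+y⟩ = (|0⟩ + i|1⟩)/√2, so ⟨+y|ψ⟩ = (5 - i) / (√2·√14).
P = |5 - i|² / 28 = 26/28.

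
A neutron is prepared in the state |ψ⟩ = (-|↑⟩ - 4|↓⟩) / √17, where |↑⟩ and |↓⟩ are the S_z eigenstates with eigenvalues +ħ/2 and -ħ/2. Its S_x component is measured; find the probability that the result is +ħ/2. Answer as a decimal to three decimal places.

|+x⟩ = (|↑⟩ + |↓⟩)/√2, so ⟨+x|ψ⟩ = (-5) / (√2·√17).
P = |-5|² / 34 = 25/34.

0.735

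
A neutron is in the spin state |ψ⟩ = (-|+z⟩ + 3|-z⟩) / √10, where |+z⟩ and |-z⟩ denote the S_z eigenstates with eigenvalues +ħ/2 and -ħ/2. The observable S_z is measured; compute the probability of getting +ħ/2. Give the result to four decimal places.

0.1000

The +ħ/2 outcome corresponds to |+z⟩. Its amplitude in |ψ⟩ is -1/√10.
P = |-1|² / 10 = 1/10.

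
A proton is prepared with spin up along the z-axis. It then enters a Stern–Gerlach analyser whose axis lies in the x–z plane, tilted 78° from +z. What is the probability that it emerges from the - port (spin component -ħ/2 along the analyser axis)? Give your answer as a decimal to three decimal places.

For spin-½, the probability of finding spin-up along an axis at angle θ to the initial spin direction is cos²(θ/2); spin-down is sin²(θ/2).
θ = 78°, so P = sin²(39°) ≈ 0.396.

0.396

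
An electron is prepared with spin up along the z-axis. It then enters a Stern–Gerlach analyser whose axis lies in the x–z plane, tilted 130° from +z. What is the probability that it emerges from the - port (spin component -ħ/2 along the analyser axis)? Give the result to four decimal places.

For spin-½, the probability of finding spin-up along an axis at angle θ to the initial spin direction is cos²(θ/2); spin-down is sin²(θ/2).
θ = 130°, so P = sin²(65°) ≈ 0.8214.

0.8214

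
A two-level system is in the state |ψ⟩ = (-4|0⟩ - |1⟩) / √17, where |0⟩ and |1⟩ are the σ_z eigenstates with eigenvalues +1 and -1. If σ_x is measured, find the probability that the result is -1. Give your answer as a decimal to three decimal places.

0.265

|-x⟩ = (|0⟩ - |1⟩)/√2, so ⟨-x|ψ⟩ = (-3) / (√2·√17).
P = |-3|² / 34 = 9/34.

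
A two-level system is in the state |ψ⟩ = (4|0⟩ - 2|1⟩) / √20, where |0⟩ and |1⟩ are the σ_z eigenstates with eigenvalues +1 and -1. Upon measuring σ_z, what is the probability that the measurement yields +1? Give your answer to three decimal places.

The +1 outcome corresponds to |0⟩. Its amplitude in |ψ⟩ is 4/√20.
P = |4|² / 20 = 16/20.

0.800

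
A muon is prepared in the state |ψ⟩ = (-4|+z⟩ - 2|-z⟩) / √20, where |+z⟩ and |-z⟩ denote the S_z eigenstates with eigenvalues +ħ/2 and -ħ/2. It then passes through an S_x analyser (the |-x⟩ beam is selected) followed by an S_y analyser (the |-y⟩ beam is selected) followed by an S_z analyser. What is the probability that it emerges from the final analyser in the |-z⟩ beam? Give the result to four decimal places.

First analyser (S_x): P(|-x⟩) = |⟨-x|ψ⟩|² = 4/40.
After stage 1 the state is |-x⟩; P(|-y⟩) = |⟨-y|-x⟩|² = 1/2.
After stage 2 the state is |-y⟩; P(|-z⟩) = |⟨-z|-y⟩|² = 1/2.
Joint probability = 4/40 × 1/2 × 1/2 = 0.0250.

0.0250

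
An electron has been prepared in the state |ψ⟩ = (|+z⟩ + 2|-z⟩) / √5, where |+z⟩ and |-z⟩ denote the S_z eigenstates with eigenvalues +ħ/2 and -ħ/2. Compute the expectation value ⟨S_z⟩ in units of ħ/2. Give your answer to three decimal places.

⟨σ_z⟩ = |a|² - |b|² divided by |a|²+|b|², with a, b the |+z⟩, |-z⟩ amplitudes.
= (1 - 4)/5 = -3/5.
⟨S_z⟩ = (ħ/2)·⟨σ_z⟩.

-0.600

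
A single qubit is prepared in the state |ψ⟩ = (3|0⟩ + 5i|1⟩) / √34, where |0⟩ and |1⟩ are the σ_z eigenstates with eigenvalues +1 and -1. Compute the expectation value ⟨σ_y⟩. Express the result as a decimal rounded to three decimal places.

⟨σ_y⟩ = 2 Im(a* b)/(|a|²+|b|²) with a = 3, b = 5i.
a* b = 15i, so ⟨σ_y⟩ = 30/34.

0.882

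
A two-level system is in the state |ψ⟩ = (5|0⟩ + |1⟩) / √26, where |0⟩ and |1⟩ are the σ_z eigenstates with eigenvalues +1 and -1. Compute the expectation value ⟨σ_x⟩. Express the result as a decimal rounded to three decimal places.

⟨σ_x⟩ = 2 Re(a* b)/(|a|²+|b|²) with a = 5, b = 1.
a* b = 5, so ⟨σ_x⟩ = 10/26.

0.385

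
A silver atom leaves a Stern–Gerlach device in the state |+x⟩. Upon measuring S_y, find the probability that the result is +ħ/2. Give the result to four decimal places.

0.5000

In the S_z basis, |+x⟩ = (|↑⟩ + |↓⟩)/√2 and |+y⟩ = (|↑⟩ + i|↓⟩)/√2.
|⟨+y|+x⟩|² = 1/2.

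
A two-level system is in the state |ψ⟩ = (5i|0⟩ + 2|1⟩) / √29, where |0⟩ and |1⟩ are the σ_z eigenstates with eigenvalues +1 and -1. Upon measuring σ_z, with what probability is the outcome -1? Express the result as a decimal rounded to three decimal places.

The -1 outcome corresponds to |1⟩. Its amplitude in |ψ⟩ is 2/√29.
P = |2|² / 29 = 4/29.

0.138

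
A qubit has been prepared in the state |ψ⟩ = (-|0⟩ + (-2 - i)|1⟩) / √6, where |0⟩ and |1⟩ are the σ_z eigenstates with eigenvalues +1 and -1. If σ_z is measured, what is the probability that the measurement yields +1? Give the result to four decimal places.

The +1 outcome corresponds to |0⟩. Its amplitude in |ψ⟩ is -1/√6.
P = |-1|² / 6 = 1/6.

0.1667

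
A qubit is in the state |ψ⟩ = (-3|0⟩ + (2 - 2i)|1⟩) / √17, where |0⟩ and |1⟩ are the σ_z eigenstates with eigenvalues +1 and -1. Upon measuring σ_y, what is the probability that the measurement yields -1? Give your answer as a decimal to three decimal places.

0.147

|-y⟩ = (|0⟩ - i|1⟩)/√2, so ⟨-y|ψ⟩ = (-1 + 2i) / (√2·√17).
P = |-1 + 2i|² / 34 = 5/34.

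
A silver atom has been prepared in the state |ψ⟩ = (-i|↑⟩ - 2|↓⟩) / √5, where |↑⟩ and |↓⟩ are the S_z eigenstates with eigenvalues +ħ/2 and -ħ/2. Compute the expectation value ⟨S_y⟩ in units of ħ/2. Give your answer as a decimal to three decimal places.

-0.800

⟨σ_y⟩ = 2 Im(a* b)/(|a|²+|b|²) with a = -i, b = -2.
a* b = -2i, so ⟨σ_y⟩ = -4/5.
⟨S_y⟩ = (ħ/2)·⟨σ_y⟩.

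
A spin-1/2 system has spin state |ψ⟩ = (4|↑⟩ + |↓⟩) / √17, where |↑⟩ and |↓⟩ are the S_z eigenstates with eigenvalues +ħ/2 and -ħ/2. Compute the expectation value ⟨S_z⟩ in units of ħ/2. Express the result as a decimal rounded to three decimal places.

0.882

⟨σ_z⟩ = |a|² - |b|² divided by |a|²+|b|², with a, b the |↑⟩, |↓⟩ amplitudes.
= (16 - 1)/17 = 15/17.
⟨S_z⟩ = (ħ/2)·⟨σ_z⟩.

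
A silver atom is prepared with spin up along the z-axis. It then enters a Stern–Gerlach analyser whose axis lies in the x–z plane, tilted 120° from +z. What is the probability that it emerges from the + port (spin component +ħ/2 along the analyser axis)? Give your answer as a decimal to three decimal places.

For spin-½, the probability of finding spin-up along an axis at angle θ to the initial spin direction is cos²(θ/2); spin-down is sin²(θ/2).
θ = 120°, so P = cos²(60°) ≈ 0.250.

0.250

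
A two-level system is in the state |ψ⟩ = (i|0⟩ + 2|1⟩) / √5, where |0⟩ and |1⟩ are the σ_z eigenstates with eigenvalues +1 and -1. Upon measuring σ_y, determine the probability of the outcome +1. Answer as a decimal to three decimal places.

|+y⟩ = (|0⟩ + i|1⟩)/√2, so ⟨+y|ψ⟩ = (-i) / (√2·√5).
P = |-i|² / 10 = 1/10.

0.100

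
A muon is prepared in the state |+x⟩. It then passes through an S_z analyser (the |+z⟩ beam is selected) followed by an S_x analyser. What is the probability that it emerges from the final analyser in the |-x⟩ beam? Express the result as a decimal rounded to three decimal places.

First analyser (S_z): from |+x⟩, P(|+z⟩) = 1/2.
After stage 1 the state is |+z⟩; P(|-x⟩) = |⟨-x|+z⟩|² = 1/2.
Joint probability = 1/2 × 1/2 = 0.250.

0.250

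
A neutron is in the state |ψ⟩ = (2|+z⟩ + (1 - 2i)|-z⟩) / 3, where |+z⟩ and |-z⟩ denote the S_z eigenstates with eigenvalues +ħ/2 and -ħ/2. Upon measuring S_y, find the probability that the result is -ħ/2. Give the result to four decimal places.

0.9444

|-y⟩ = (|+z⟩ - i|-z⟩)/√2, so ⟨-y|ψ⟩ = (4 + i) / (√2·3).
P = |4 + i|² / 18 = 17/18.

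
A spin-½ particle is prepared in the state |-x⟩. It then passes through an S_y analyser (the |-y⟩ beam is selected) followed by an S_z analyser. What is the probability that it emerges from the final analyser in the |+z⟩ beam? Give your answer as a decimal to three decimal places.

First analyser (S_y): from |-x⟩, P(|-y⟩) = 1/2.
After stage 1 the state is |-y⟩; P(|+z⟩) = |⟨+z|-y⟩|² = 1/2.
Joint probability = 1/2 × 1/2 = 0.250.

0.250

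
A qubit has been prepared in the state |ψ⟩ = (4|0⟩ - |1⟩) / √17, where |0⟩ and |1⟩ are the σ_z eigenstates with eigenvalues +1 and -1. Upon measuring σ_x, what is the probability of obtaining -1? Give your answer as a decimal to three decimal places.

0.735

|-x⟩ = (|0⟩ - |1⟩)/√2, so ⟨-x|ψ⟩ = (5) / (√2·√17).
P = |5|² / 34 = 25/34.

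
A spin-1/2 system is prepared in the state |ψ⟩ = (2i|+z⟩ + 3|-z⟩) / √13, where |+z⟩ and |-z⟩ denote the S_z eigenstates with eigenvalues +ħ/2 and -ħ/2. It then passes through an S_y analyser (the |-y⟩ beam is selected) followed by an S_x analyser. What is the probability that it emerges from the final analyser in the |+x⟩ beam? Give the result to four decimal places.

First analyser (S_y): P(|-y⟩) = |⟨-y|ψ⟩|² = 25/26.
After stage 1 the state is |-y⟩; P(|+x⟩) = |⟨+x|-y⟩|² = 1/2.
Joint probability = 25/26 × 1/2 = 0.4808.

0.4808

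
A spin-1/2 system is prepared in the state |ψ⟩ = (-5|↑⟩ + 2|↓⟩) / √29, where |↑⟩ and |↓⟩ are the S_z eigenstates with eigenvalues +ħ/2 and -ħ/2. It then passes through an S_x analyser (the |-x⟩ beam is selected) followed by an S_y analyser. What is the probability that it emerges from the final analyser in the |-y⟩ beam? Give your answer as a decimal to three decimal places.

First analyser (S_x): P(|-x⟩) = |⟨-x|ψ⟩|² = 49/58.
After stage 1 the state is |-x⟩; P(|-y⟩) = |⟨-y|-x⟩|² = 1/2.
Joint probability = 49/58 × 1/2 = 0.422.

0.422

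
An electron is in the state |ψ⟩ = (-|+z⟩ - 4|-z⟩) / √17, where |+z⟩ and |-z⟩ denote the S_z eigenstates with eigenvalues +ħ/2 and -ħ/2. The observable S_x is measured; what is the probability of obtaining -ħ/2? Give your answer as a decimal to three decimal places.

|-x⟩ = (|+z⟩ - |-z⟩)/√2, so ⟨-x|ψ⟩ = (3) / (√2·√17).
P = |3|² / 34 = 9/34.

0.265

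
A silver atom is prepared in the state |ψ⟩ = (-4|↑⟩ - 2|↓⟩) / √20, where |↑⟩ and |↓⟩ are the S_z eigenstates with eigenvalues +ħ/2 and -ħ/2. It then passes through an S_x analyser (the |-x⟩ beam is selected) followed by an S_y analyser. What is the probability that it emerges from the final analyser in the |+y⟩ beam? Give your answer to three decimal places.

First analyser (S_x): P(|-x⟩) = |⟨-x|ψ⟩|² = 4/40.
After stage 1 the state is |-x⟩; P(|+y⟩) = |⟨+y|-x⟩|² = 1/2.
Joint probability = 4/40 × 1/2 = 0.050.

0.050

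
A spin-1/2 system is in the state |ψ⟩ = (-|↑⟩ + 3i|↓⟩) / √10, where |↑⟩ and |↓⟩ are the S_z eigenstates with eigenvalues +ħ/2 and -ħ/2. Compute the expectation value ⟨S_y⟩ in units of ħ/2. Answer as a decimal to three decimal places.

-0.600

⟨σ_y⟩ = 2 Im(a* b)/(|a|²+|b|²) with a = -1, b = 3i.
a* b = -3i, so ⟨σ_y⟩ = -6/10.
⟨S_y⟩ = (ħ/2)·⟨σ_y⟩.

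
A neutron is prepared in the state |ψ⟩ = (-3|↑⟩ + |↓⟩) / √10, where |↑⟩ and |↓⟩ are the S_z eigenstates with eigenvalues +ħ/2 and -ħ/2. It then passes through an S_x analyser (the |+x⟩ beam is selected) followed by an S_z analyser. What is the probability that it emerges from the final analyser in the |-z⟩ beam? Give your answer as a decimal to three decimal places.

0.100

First analyser (S_x): P(|+x⟩) = |⟨+x|ψ⟩|² = 4/20.
After stage 1 the state is |+x⟩; P(|-z⟩) = |⟨-z|+x⟩|² = 1/2.
Joint probability = 4/20 × 1/2 = 0.100.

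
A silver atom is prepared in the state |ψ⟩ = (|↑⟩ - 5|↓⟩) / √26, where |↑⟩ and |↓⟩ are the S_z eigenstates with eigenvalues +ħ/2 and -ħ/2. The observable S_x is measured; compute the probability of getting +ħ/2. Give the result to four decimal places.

0.3077

|+x⟩ = (|↑⟩ + |↓⟩)/√2, so ⟨+x|ψ⟩ = (-4) / (√2·√26).
P = |-4|² / 52 = 16/52.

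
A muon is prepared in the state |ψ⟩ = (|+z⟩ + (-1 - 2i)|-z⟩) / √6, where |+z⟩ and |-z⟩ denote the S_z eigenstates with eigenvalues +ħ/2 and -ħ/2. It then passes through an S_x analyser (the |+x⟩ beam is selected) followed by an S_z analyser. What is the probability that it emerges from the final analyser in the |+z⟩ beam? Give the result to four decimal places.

First analyser (S_x): P(|+x⟩) = |⟨+x|ψ⟩|² = 4/12.
After stage 1 the state is |+x⟩; P(|+z⟩) = |⟨+z|+x⟩|² = 1/2.
Joint probability = 4/12 × 1/2 = 0.1667.

0.1667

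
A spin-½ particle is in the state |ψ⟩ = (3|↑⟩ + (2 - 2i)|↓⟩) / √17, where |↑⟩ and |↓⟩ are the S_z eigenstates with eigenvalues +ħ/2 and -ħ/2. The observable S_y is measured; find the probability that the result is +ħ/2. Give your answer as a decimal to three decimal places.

0.147

|+y⟩ = (|↑⟩ + i|↓⟩)/√2, so ⟨+y|ψ⟩ = (1 - 2i) / (√2·√17).
P = |1 - 2i|² / 34 = 5/34.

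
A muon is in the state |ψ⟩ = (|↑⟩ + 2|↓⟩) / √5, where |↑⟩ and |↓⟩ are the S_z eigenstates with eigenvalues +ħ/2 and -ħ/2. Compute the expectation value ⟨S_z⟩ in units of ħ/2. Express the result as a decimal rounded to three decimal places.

-0.600

⟨σ_z⟩ = |a|² - |b|² divided by |a|²+|b|², with a, b the |↑⟩, |↓⟩ amplitudes.
= (1 - 4)/5 = -3/5.
⟨S_z⟩ = (ħ/2)·⟨σ_z⟩.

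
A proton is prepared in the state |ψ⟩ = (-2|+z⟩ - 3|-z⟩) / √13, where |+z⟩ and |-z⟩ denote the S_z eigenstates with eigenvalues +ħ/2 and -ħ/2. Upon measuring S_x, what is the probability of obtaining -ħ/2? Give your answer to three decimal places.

0.038

|-x⟩ = (|+z⟩ - |-z⟩)/√2, so ⟨-x|ψ⟩ = (1) / (√2·√13).
P = |1|² / 26 = 1/26.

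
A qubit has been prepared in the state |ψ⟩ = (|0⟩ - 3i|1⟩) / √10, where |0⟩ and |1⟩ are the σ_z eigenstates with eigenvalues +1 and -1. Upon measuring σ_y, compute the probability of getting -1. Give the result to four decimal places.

0.8000

|-y⟩ = (|0⟩ - i|1⟩)/√2, so ⟨-y|ψ⟩ = (4) / (√2·√10).
P = |4|² / 20 = 16/20.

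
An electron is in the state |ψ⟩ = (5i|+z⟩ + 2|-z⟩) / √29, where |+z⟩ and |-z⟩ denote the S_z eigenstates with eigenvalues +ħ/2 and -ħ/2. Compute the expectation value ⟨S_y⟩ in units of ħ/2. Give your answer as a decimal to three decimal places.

⟨σ_y⟩ = 2 Im(a* b)/(|a|²+|b|²) with a = 5i, b = 2.
a* b = -10i, so ⟨σ_y⟩ = -20/29.
⟨S_y⟩ = (ħ/2)·⟨σ_y⟩.

-0.690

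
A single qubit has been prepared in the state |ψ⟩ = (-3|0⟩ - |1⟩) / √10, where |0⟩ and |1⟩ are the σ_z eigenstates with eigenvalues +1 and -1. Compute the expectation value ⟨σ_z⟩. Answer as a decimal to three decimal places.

0.800

⟨σ_z⟩ = |a|² - |b|² divided by |a|²+|b|², with a, b the |0⟩, |1⟩ amplitudes.
= (9 - 1)/10 = 8/10.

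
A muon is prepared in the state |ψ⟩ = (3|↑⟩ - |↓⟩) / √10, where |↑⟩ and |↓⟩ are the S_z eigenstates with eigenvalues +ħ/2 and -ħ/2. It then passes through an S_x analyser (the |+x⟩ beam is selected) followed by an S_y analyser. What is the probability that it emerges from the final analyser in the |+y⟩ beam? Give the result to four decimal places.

0.1000

First analyser (S_x): P(|+x⟩) = |⟨+x|ψ⟩|² = 4/20.
After stage 1 the state is |+x⟩; P(|+y⟩) = |⟨+y|+x⟩|² = 1/2.
Joint probability = 4/20 × 1/2 = 0.1000.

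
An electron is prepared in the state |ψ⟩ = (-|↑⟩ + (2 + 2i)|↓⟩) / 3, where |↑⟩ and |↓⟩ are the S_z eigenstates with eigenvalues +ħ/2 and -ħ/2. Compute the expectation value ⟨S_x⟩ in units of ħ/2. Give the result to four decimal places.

⟨σ_x⟩ = 2 Re(a* b)/(|a|²+|b|²) with a = -1, b = (2 + 2i).
a* b = (-2 - 2i), so ⟨σ_x⟩ = -4/9.
⟨S_x⟩ = (ħ/2)·⟨σ_x⟩.

-0.4444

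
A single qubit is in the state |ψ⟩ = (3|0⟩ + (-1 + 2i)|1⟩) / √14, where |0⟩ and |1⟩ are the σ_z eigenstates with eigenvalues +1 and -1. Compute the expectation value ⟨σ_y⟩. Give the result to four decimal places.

0.8571

⟨σ_y⟩ = 2 Im(a* b)/(|a|²+|b|²) with a = 3, b = (-1 + 2i).
a* b = (-3 + 6i), so ⟨σ_y⟩ = 12/14.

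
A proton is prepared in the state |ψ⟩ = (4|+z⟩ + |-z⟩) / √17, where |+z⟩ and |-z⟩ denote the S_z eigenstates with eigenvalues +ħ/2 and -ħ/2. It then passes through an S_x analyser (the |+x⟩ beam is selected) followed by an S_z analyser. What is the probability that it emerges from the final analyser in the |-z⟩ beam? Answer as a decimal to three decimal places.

First analyser (S_x): P(|+x⟩) = |⟨+x|ψ⟩|² = 25/34.
After stage 1 the state is |+x⟩; P(|-z⟩) = |⟨-z|+x⟩|² = 1/2.
Joint probability = 25/34 × 1/2 = 0.368.

0.368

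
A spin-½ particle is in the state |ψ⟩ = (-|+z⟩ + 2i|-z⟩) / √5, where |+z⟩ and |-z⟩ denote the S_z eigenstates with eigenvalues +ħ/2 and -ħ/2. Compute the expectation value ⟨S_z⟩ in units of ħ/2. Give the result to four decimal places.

-0.6000

⟨σ_z⟩ = |a|² - |b|² divided by |a|²+|b|², with a, b the |+z⟩, |-z⟩ amplitudes.
= (1 - 4)/5 = -3/5.
⟨S_z⟩ = (ħ/2)·⟨σ_z⟩.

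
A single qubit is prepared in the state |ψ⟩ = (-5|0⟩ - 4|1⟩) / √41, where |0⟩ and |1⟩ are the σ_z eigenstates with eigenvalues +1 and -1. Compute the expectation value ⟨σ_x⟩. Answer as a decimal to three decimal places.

⟨σ_x⟩ = 2 Re(a* b)/(|a|²+|b|²) with a = -5, b = -4.
a* b = 20, so ⟨σ_x⟩ = 40/41.

0.976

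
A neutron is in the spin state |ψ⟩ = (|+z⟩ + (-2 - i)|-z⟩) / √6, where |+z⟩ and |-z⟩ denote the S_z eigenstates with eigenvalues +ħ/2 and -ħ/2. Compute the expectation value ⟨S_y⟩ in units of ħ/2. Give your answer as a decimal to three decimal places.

-0.333

⟨σ_y⟩ = 2 Im(a* b)/(|a|²+|b|²) with a = 1, b = (-2 - i).
a* b = (-2 - i), so ⟨σ_y⟩ = -2/6.
⟨S_y⟩ = (ħ/2)·⟨σ_y⟩.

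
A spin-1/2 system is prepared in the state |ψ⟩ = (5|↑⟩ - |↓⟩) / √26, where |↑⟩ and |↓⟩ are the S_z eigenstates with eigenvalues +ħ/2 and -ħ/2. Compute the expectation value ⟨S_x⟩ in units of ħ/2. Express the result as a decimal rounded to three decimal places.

-0.385

⟨σ_x⟩ = 2 Re(a* b)/(|a|²+|b|²) with a = 5, b = -1.
a* b = -5, so ⟨σ_x⟩ = -10/26.
⟨S_x⟩ = (ħ/2)·⟨σ_x⟩.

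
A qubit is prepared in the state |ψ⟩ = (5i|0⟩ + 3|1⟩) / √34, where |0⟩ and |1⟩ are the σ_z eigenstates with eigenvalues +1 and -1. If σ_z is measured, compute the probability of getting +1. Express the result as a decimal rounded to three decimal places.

0.735

The +1 outcome corresponds to |0⟩. Its amplitude in |ψ⟩ is 5i/√34.
P = |5i|² / 34 = 25/34.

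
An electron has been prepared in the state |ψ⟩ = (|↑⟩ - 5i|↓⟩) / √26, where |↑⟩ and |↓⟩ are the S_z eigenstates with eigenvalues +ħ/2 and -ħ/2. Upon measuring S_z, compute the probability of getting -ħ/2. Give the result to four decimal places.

The -ħ/2 outcome corresponds to |↓⟩. Its amplitude in |ψ⟩ is -5i/√26.
P = |-5i|² / 26 = 25/26.

0.9615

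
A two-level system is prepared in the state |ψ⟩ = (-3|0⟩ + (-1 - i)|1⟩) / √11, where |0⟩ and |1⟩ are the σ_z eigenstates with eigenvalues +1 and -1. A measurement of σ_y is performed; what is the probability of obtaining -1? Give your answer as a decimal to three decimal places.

|-y⟩ = (|0⟩ - i|1⟩)/√2, so ⟨-y|ψ⟩ = (-2 - i) / (√2·√11).
P = |-2 - i|² / 22 = 5/22.

0.227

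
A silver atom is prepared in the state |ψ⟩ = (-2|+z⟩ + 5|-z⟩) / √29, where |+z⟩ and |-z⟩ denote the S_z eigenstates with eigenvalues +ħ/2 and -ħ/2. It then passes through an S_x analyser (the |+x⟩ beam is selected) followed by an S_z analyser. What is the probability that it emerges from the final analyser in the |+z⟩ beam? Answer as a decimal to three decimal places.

0.078

First analyser (S_x): P(|+x⟩) = |⟨+x|ψ⟩|² = 9/58.
After stage 1 the state is |+x⟩; P(|+z⟩) = |⟨+z|+x⟩|² = 1/2.
Joint probability = 9/58 × 1/2 = 0.078.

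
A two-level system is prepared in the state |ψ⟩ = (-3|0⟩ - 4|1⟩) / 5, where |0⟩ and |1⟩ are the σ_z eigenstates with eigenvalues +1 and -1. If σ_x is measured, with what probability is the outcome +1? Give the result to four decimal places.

|+x⟩ = (|0⟩ + |1⟩)/√2, so ⟨+x|ψ⟩ = (-7) / (√2·5).
P = |-7|² / 50 = 49/50.

0.9800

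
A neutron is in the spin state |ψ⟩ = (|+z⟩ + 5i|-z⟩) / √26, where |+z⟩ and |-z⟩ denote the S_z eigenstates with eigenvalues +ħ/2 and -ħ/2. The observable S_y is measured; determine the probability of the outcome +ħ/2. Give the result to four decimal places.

0.6923

|+y⟩ = (|+z⟩ + i|-z⟩)/√2, so ⟨+y|ψ⟩ = (6) / (√2·√26).
P = |6|² / 52 = 36/52.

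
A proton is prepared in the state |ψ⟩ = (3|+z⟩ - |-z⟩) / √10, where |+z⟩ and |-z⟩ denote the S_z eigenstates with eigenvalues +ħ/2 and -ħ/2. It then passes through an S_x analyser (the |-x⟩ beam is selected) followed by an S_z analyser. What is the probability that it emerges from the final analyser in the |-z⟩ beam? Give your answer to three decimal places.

0.400

First analyser (S_x): P(|-x⟩) = |⟨-x|ψ⟩|² = 16/20.
After stage 1 the state is |-x⟩; P(|-z⟩) = |⟨-z|-x⟩|² = 1/2.
Joint probability = 16/20 × 1/2 = 0.400.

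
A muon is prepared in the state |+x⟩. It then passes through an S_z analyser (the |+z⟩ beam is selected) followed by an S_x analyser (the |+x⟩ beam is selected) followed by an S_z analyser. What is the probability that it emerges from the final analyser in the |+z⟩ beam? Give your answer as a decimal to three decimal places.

0.125

First analyser (S_z): from |+x⟩, P(|+z⟩) = 1/2.
After stage 1 the state is |+z⟩; P(|+x⟩) = |⟨+x|+z⟩|² = 1/2.
After stage 2 the state is |+x⟩; P(|+z⟩) = |⟨+z|+x⟩|² = 1/2.
Joint probability = 1/2 × 1/2 × 1/2 = 0.125.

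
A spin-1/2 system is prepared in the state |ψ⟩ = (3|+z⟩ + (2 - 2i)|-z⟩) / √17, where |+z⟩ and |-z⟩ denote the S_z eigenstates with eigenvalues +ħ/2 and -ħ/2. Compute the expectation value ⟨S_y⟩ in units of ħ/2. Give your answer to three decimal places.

-0.706

⟨σ_y⟩ = 2 Im(a* b)/(|a|²+|b|²) with a = 3, b = (2 - 2i).
a* b = (6 - 6i), so ⟨σ_y⟩ = -12/17.
⟨S_y⟩ = (ħ/2)·⟨σ_y⟩.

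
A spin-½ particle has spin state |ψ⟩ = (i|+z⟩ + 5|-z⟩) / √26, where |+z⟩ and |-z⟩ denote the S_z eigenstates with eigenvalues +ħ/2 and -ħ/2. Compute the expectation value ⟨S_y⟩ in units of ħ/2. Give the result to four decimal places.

⟨σ_y⟩ = 2 Im(a* b)/(|a|²+|b|²) with a = i, b = 5.
a* b = -5i, so ⟨σ_y⟩ = -10/26.
⟨S_y⟩ = (ħ/2)·⟨σ_y⟩.

-0.3846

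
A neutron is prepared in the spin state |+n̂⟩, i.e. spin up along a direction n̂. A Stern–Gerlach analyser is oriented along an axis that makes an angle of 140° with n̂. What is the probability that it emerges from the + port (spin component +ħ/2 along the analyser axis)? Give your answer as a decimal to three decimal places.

For spin-½, the probability of finding spin-up along an axis at angle θ to the initial spin direction is cos²(θ/2); spin-down is sin²(θ/2).
θ = 140°, so P = cos²(70°) ≈ 0.117.

0.117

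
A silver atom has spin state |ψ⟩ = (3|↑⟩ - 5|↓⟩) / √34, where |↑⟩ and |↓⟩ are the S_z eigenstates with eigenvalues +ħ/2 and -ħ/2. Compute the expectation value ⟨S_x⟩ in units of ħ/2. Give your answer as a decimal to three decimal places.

-0.882

⟨σ_x⟩ = 2 Re(a* b)/(|a|²+|b|²) with a = 3, b = -5.
a* b = -15, so ⟨σ_x⟩ = -30/34.
⟨S_x⟩ = (ħ/2)·⟨σ_x⟩.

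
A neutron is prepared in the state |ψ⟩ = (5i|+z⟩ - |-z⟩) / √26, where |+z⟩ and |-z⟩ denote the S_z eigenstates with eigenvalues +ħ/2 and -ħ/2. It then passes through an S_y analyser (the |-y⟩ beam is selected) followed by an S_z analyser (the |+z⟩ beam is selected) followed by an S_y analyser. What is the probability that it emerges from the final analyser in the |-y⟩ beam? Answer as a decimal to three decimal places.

First analyser (S_y): P(|-y⟩) = |⟨-y|ψ⟩|² = 16/52.
After stage 1 the state is |-y⟩; P(|+z⟩) = |⟨+z|-y⟩|² = 1/2.
After stage 2 the state is |+z⟩; P(|-y⟩) = |⟨-y|+z⟩|² = 1/2.
Joint probability = 16/52 × 1/2 × 1/2 = 0.077.

0.077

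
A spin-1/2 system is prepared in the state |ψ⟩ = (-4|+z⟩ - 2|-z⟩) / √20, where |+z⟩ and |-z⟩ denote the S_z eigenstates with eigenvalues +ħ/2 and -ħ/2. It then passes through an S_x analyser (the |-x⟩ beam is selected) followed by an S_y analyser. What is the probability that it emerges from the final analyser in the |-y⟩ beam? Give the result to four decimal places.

0.0500

First analyser (S_x): P(|-x⟩) = |⟨-x|ψ⟩|² = 4/40.
After stage 1 the state is |-x⟩; P(|-y⟩) = |⟨-y|-x⟩|² = 1/2.
Joint probability = 4/40 × 1/2 = 0.0500.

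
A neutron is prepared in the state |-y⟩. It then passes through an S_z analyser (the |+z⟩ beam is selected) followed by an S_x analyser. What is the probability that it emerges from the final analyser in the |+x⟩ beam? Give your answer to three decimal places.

0.250

First analyser (S_z): from |-y⟩, P(|+z⟩) = 1/2.
After stage 1 the state is |+z⟩; P(|+x⟩) = |⟨+x|+z⟩|² = 1/2.
Joint probability = 1/2 × 1/2 = 0.250.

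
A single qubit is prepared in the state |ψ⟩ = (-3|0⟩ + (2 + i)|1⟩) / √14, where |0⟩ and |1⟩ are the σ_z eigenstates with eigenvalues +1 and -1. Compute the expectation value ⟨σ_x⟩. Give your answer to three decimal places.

-0.857

⟨σ_x⟩ = 2 Re(a* b)/(|a|²+|b|²) with a = -3, b = (2 + i).
a* b = (-6 - 3i), so ⟨σ_x⟩ = -12/14.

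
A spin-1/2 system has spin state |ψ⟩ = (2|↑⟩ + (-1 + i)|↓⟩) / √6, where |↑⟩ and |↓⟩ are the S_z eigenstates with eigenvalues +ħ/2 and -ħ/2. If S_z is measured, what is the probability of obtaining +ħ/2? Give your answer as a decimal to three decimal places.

0.667

The +ħ/2 outcome corresponds to |↑⟩. Its amplitude in |ψ⟩ is 2/√6.
P = |2|² / 6 = 4/6.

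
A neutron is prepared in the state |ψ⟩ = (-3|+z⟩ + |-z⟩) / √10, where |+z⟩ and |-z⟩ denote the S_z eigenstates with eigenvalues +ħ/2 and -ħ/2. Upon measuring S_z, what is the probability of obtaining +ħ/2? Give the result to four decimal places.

The +ħ/2 outcome corresponds to |+z⟩. Its amplitude in |ψ⟩ is -3/√10.
P = |-3|² / 10 = 9/10.

0.9000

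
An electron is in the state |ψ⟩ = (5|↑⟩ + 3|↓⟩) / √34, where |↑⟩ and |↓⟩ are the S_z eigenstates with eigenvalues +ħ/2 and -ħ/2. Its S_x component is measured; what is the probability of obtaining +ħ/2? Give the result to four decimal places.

0.9412

|+x⟩ = (|↑⟩ + |↓⟩)/√2, so ⟨+x|ψ⟩ = (8) / (√2·√34).
P = |8|² / 68 = 64/68.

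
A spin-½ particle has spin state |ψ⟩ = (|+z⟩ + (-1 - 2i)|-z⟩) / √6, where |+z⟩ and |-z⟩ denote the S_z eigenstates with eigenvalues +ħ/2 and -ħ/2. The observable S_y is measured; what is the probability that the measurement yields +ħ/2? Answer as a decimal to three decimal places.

0.167

|+y⟩ = (|+z⟩ + i|-z⟩)/√2, so ⟨+y|ψ⟩ = (-1 + i) / (√2·√6).
P = |-1 + i|² / 12 = 2/12.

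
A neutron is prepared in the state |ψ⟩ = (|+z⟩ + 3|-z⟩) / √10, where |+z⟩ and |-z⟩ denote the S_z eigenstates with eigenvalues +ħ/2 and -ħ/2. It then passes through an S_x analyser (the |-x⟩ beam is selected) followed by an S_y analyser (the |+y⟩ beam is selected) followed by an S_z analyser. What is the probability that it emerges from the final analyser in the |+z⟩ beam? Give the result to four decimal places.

0.0500

First analyser (S_x): P(|-x⟩) = |⟨-x|ψ⟩|² = 4/20.
After stage 1 the state is |-x⟩; P(|+y⟩) = |⟨+y|-x⟩|² = 1/2.
After stage 2 the state is |+y⟩; P(|+z⟩) = |⟨+z|+y⟩|² = 1/2.
Joint probability = 4/20 × 1/2 × 1/2 = 0.0500.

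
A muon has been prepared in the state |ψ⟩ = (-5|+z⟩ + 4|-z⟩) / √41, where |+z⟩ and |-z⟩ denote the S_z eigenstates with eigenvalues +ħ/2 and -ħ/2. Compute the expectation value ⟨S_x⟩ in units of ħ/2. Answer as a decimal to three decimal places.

⟨σ_x⟩ = 2 Re(a* b)/(|a|²+|b|²) with a = -5, b = 4.
a* b = -20, so ⟨σ_x⟩ = -40/41.
⟨S_x⟩ = (ħ/2)·⟨σ_x⟩.

-0.976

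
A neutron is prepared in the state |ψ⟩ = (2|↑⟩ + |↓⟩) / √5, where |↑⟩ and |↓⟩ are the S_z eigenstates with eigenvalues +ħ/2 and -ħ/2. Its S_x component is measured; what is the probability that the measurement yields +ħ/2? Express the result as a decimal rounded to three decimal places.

0.900

|+x⟩ = (|↑⟩ + |↓⟩)/√2, so ⟨+x|ψ⟩ = (3) / (√2·√5).
P = |3|² / 10 = 9/10.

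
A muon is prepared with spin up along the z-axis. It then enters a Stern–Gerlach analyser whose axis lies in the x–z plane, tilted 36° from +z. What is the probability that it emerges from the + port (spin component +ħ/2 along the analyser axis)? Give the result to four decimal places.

0.9045

For spin-½, the probability of finding spin-up along an axis at angle θ to the initial spin direction is cos²(θ/2); spin-down is sin²(θ/2).
θ = 36°, so P = cos²(18°) ≈ 0.9045.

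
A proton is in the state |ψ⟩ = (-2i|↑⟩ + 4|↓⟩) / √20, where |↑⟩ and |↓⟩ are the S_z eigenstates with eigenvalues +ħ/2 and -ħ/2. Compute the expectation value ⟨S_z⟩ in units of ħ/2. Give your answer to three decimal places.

-0.600

⟨σ_z⟩ = |a|² - |b|² divided by |a|²+|b|², with a, b the |↑⟩, |↓⟩ amplitudes.
= (4 - 16)/20 = -12/20.
⟨S_z⟩ = (ħ/2)·⟨σ_z⟩.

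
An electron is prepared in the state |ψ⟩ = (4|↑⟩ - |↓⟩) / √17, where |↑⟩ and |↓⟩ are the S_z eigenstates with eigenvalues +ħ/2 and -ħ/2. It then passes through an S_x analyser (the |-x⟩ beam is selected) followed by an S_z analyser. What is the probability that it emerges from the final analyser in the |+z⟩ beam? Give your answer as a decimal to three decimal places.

First analyser (S_x): P(|-x⟩) = |⟨-x|ψ⟩|² = 25/34.
After stage 1 the state is |-x⟩; P(|+z⟩) = |⟨+z|-x⟩|² = 1/2.
Joint probability = 25/34 × 1/2 = 0.368.

0.368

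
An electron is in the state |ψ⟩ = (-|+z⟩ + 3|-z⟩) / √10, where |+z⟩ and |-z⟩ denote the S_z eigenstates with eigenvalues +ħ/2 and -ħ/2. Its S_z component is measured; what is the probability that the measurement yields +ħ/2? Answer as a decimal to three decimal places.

0.100

The +ħ/2 outcome corresponds to |+z⟩. Its amplitude in |ψ⟩ is -1/√10.
P = |-1|² / 10 = 1/10.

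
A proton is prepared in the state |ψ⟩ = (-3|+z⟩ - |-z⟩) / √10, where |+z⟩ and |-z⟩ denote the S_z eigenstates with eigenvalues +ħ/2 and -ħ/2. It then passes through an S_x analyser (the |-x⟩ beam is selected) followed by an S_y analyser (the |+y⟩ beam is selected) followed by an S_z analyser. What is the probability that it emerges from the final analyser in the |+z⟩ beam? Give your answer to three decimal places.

0.050

First analyser (S_x): P(|-x⟩) = |⟨-x|ψ⟩|² = 4/20.
After stage 1 the state is |-x⟩; P(|+y⟩) = |⟨+y|-x⟩|² = 1/2.
After stage 2 the state is |+y⟩; P(|+z⟩) = |⟨+z|+y⟩|² = 1/2.
Joint probability = 4/20 × 1/2 × 1/2 = 0.050.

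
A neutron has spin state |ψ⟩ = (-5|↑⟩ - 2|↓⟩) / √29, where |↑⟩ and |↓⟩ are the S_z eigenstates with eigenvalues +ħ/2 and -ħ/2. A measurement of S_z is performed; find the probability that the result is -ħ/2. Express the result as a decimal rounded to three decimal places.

0.138

The -ħ/2 outcome corresponds to |↓⟩. Its amplitude in |ψ⟩ is -2/√29.
P = |-2|² / 29 = 4/29.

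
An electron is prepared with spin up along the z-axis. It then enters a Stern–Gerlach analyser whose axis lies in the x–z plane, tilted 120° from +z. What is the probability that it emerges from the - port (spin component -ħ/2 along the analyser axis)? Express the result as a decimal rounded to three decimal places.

0.750

For spin-½, the probability of finding spin-up along an axis at angle θ to the initial spin direction is cos²(θ/2); spin-down is sin²(θ/2).
θ = 120°, so P = sin²(60°) ≈ 0.750.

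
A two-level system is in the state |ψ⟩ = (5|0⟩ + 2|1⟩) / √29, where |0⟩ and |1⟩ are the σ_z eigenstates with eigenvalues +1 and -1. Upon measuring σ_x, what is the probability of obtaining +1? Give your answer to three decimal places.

0.845

|+x⟩ = (|0⟩ + |1⟩)/√2, so ⟨+x|ψ⟩ = (7) / (√2·√29).
P = |7|² / 58 = 49/58.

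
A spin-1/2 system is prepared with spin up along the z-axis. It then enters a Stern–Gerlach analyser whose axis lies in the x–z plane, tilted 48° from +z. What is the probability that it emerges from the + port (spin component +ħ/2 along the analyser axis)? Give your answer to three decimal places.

0.835

For spin-½, the probability of finding spin-up along an axis at angle θ to the initial spin direction is cos²(θ/2); spin-down is sin²(θ/2).
θ = 48°, so P = cos²(24°) ≈ 0.835.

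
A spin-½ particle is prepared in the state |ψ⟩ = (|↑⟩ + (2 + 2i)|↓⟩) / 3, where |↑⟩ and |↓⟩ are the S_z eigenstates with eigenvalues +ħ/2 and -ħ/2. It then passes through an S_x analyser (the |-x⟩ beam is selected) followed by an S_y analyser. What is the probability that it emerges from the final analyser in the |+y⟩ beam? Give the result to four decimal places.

0.1389

First analyser (S_x): P(|-x⟩) = |⟨-x|ψ⟩|² = 5/18.
After stage 1 the state is |-x⟩; P(|+y⟩) = |⟨+y|-x⟩|² = 1/2.
Joint probability = 5/18 × 1/2 = 0.1389.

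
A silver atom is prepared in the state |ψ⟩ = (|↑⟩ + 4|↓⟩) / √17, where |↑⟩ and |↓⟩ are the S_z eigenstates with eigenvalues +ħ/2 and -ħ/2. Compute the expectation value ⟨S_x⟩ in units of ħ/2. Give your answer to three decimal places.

⟨σ_x⟩ = 2 Re(a* b)/(|a|²+|b|²) with a = 1, b = 4.
a* b = 4, so ⟨σ_x⟩ = 8/17.
⟨S_x⟩ = (ħ/2)·⟨σ_x⟩.

0.471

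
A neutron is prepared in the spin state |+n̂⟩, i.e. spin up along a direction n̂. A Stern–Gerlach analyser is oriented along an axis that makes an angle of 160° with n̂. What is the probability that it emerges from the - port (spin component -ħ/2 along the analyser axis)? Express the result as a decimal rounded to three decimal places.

0.970

For spin-½, the probability of finding spin-up along an axis at angle θ to the initial spin direction is cos²(θ/2); spin-down is sin²(θ/2).
θ = 160°, so P = sin²(80°) ≈ 0.970.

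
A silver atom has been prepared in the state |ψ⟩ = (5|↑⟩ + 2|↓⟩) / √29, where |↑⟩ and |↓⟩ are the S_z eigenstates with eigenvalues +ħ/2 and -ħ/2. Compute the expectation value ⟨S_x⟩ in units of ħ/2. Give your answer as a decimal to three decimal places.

⟨σ_x⟩ = 2 Re(a* b)/(|a|²+|b|²) with a = 5, b = 2.
a* b = 10, so ⟨σ_x⟩ = 20/29.
⟨S_x⟩ = (ħ/2)·⟨σ_x⟩.

0.690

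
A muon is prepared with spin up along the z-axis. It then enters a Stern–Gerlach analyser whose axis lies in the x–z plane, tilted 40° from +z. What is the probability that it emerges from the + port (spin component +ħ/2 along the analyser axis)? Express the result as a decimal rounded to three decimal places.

For spin-½, the probability of finding spin-up along an axis at angle θ to the initial spin direction is cos²(θ/2); spin-down is sin²(θ/2).
θ = 40°, so P = cos²(20°) ≈ 0.883.

0.883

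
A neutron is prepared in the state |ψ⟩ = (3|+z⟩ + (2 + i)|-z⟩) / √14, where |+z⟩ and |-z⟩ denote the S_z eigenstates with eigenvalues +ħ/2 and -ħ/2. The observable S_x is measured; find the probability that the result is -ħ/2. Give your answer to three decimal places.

0.071

|-x⟩ = (|+z⟩ - |-z⟩)/√2, so ⟨-x|ψ⟩ = (1 - i) / (√2·√14).
P = |1 - i|² / 28 = 2/28.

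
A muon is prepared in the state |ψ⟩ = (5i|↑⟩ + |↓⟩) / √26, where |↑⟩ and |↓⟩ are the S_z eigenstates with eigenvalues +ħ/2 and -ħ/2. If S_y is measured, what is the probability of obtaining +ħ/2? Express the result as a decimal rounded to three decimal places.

|+y⟩ = (|↑⟩ + i|↓⟩)/√2, so ⟨+y|ψ⟩ = (4i) / (√2·√26).
P = |4i|² / 52 = 16/52.

0.308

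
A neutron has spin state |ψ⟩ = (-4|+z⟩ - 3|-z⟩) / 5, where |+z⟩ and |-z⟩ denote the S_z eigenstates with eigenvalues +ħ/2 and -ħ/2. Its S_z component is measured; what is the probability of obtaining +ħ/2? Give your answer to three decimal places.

0.640

The +ħ/2 outcome corresponds to |+z⟩. Its amplitude in |ψ⟩ is -4/5.
P = |-4|² / 25 = 16/25.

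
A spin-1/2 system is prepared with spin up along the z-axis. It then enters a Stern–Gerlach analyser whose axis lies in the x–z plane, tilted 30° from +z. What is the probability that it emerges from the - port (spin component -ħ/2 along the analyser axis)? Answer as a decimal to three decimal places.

0.067

For spin-½, the probability of finding spin-up along an axis at angle θ to the initial spin direction is cos²(θ/2); spin-down is sin²(θ/2).
θ = 30°, so P = sin²(15°) ≈ 0.067.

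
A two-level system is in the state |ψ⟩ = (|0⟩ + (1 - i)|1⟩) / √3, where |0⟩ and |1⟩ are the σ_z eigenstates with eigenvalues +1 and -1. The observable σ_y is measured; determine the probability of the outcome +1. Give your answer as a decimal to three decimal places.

|+y⟩ = (|0⟩ + i|1⟩)/√2, so ⟨+y|ψ⟩ = (-i) / (√2·√3).
P = |-i|² / 6 = 1/6.

0.167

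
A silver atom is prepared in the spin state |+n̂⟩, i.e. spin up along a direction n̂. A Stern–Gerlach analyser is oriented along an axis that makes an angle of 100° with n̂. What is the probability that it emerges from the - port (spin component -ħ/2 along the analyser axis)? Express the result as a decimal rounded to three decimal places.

0.587

For spin-½, the probability of finding spin-up along an axis at angle θ to the initial spin direction is cos²(θ/2); spin-down is sin²(θ/2).
θ = 100°, so P = sin²(50°) ≈ 0.587.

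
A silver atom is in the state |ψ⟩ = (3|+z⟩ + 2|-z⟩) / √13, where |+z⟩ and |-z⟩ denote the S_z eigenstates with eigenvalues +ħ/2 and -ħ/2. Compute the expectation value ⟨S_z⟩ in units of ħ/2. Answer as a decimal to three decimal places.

0.385

⟨σ_z⟩ = |a|² - |b|² divided by |a|²+|b|², with a, b the |+z⟩, |-z⟩ amplitudes.
= (9 - 4)/13 = 5/13.
⟨S_z⟩ = (ħ/2)·⟨σ_z⟩.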